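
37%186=37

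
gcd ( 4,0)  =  4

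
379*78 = 29562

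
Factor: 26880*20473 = 550314240 = 2^8 * 3^1*5^1*7^1 * 59^1*347^1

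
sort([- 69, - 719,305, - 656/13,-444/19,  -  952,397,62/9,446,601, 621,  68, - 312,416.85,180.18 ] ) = [ - 952, - 719,  -  312,-69,  -  656/13,  -  444/19,62/9, 68,180.18, 305,397,416.85,446,  601,  621]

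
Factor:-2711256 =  - 2^3*3^1*173^1*653^1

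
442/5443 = 442/5443  =  0.08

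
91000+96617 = 187617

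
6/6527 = 6/6527 = 0.00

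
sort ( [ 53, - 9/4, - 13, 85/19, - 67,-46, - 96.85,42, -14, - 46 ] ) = [ - 96.85, - 67  , - 46, - 46, - 14, - 13, - 9/4 , 85/19, 42, 53]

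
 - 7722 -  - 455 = -7267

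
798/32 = 24+15/16 = 24.94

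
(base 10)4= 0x4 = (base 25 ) 4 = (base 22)4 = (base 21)4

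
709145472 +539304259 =1248449731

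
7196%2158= 722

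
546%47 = 29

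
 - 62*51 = -3162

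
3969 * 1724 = 6842556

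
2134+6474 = 8608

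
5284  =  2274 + 3010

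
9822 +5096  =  14918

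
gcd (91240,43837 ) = 1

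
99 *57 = 5643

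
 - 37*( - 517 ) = 19129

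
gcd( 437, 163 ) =1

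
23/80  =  23/80 = 0.29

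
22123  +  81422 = 103545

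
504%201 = 102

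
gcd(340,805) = 5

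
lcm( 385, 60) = 4620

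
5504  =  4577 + 927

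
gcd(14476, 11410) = 14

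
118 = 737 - 619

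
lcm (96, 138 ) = 2208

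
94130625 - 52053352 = 42077273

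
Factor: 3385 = 5^1*677^1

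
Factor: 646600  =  2^3*5^2*53^1*61^1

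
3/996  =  1/332=0.00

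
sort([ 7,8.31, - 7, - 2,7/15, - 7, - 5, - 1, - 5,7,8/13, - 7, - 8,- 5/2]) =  [  -  8, - 7, - 7,-7,-5, - 5, - 5/2, - 2 , - 1, 7/15,8/13,7,7, 8.31]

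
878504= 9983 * 88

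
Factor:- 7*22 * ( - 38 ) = 2^2*7^1*11^1*19^1 = 5852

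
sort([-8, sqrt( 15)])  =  [ - 8,sqrt( 15 )]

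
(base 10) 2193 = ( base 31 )28n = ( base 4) 202101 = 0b100010010001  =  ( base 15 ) 9B3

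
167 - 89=78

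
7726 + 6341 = 14067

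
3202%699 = 406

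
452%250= 202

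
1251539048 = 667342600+584196448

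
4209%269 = 174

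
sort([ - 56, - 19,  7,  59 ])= [ - 56, - 19,7,59 ] 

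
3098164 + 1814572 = 4912736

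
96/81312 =1/847 = 0.00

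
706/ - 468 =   -  353/234 = - 1.51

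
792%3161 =792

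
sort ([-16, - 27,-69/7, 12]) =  [-27,  -  16,-69/7,12]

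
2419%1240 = 1179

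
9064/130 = 69 + 47/65 = 69.72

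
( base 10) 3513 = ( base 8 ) 6671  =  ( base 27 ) 4m3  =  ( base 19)9dh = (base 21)7K6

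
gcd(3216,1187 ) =1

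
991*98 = 97118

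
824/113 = 7 + 33/113 = 7.29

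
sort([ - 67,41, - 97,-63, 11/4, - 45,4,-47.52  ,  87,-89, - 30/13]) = [ - 97, - 89,-67,  -  63, - 47.52, - 45,  -  30/13,11/4, 4, 41,87 ]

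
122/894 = 61/447 = 0.14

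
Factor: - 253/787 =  - 11^1*23^1*787^( - 1 )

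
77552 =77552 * 1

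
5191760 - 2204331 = 2987429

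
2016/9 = 224 = 224.00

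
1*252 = 252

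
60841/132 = 5531/12 = 460.92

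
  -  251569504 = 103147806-354717310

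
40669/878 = 46+ 281/878= 46.32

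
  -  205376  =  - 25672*8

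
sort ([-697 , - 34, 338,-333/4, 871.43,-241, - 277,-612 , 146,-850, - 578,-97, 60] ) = [-850, - 697, - 612,-578, -277 , - 241, - 97,-333/4, - 34,60, 146,  338, 871.43]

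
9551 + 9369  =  18920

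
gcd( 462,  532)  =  14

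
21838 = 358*61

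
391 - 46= 345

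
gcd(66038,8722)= 1246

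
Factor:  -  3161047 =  -1637^1*1931^1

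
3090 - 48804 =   -  45714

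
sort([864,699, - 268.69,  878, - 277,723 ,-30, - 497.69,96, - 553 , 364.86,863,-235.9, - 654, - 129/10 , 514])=[ - 654, - 553, - 497.69,-277 , - 268.69 ,-235.9,-30 , - 129/10 , 96 , 364.86,514 , 699, 723,863, 864 , 878]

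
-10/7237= -1 + 7227/7237 = -0.00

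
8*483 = 3864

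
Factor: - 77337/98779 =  -3^2*13^1 * 661^1*98779^(  -  1) 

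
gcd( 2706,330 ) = 66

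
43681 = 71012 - 27331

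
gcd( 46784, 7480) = 136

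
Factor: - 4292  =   - 2^2*29^1*37^1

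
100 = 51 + 49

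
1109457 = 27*41091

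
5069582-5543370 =  -  473788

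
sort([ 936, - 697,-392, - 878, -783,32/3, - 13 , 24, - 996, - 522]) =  [ - 996, - 878,-783,-697, - 522, - 392,-13 , 32/3, 24, 936]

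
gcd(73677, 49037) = 1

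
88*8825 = 776600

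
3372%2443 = 929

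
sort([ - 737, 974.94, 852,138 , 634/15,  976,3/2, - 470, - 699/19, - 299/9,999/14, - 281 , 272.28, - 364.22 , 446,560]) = [ - 737, - 470, - 364.22,-281, - 699/19, - 299/9, 3/2,634/15,  999/14,138,272.28, 446,  560,852, 974.94  ,  976]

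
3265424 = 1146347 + 2119077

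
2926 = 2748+178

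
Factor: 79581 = 3^1*41^1*647^1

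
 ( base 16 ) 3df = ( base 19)2E3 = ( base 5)12431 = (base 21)254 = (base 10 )991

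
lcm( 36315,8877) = 399465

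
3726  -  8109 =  - 4383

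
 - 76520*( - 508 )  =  38872160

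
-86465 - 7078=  - 93543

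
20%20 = 0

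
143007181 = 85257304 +57749877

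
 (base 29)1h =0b101110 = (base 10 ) 46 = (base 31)1f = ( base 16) 2e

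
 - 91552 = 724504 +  - 816056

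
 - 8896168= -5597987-3298181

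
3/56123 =3/56123 =0.00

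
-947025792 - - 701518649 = - 245507143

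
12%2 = 0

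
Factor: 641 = 641^1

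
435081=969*449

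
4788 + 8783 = 13571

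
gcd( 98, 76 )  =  2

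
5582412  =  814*6858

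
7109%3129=851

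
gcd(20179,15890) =1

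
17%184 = 17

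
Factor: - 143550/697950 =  - 29/141 = - 3^( - 1)*29^1*47^( - 1) 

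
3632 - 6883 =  - 3251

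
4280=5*856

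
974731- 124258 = 850473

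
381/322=381/322=1.18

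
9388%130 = 28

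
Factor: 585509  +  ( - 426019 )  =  159490= 2^1*5^1 * 41^1*389^1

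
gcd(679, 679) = 679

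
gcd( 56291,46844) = 1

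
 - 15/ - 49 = 15/49 = 0.31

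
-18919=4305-23224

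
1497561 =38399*39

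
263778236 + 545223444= 809001680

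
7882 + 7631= 15513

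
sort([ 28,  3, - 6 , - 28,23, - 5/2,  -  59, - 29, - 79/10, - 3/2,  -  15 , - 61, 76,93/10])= [ - 61,-59, - 29,  -  28,-15 ,-79/10,-6, - 5/2, - 3/2,3, 93/10,23, 28, 76] 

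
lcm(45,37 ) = 1665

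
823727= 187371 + 636356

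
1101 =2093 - 992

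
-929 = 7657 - 8586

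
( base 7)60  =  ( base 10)42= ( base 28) 1E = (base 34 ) 18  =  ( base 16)2a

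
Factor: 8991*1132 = 2^2*3^5*37^1 * 283^1 =10177812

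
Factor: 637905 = 3^1*5^1*23^1*43^2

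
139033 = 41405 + 97628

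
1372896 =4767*288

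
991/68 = 14 + 39/68=14.57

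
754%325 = 104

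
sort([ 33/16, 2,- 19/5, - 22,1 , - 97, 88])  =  [ - 97, - 22, - 19/5,  1  ,  2,  33/16,88 ]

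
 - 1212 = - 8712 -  - 7500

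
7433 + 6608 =14041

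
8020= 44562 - 36542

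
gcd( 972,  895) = 1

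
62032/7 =8861 +5/7= 8861.71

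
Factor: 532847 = 7^1*163^1 * 467^1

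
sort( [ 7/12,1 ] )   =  [ 7/12,1]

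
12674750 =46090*275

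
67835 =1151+66684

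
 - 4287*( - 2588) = 11094756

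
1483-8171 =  - 6688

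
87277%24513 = 13738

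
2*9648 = 19296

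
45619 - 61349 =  - 15730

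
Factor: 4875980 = 2^2*5^1*243799^1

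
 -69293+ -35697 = -104990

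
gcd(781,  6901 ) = 1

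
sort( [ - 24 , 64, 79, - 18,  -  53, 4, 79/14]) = [ - 53, - 24, - 18,4,79/14, 64, 79]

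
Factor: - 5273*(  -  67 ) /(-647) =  - 67^1* 647^( - 1)*5273^1= -353291/647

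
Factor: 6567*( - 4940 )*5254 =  - 170444908920  =  -  2^3*3^1 * 5^1*11^1 * 13^1 * 19^1*37^1*71^1 * 199^1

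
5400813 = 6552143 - 1151330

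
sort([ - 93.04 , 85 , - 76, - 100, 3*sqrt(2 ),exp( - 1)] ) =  [-100, - 93.04,  -  76,exp(-1 ), 3*  sqrt(2 ) , 85 ]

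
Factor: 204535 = 5^1  *19^1*2153^1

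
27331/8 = 3416 + 3/8 = 3416.38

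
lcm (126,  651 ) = 3906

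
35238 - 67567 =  - 32329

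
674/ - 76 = -9  +  5/38   =  - 8.87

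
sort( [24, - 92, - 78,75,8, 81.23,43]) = [ - 92 ,-78,8,24, 43,75,  81.23]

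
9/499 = 9/499 = 0.02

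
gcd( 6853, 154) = 77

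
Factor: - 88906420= - 2^2  *  5^1*4445321^1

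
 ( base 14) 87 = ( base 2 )1110111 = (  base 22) 59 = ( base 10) 119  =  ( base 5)434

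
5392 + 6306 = 11698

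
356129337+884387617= 1240516954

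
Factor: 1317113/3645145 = 5^( - 1)*104147^ ( - 1) * 188159^1 = 188159/520735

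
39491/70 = 39491/70 = 564.16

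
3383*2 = 6766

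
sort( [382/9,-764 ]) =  [ - 764,382/9] 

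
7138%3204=730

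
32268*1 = 32268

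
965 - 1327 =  - 362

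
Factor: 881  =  881^1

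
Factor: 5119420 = 2^2*5^1*255971^1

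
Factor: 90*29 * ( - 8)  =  -20880 = - 2^4*3^2*5^1 * 29^1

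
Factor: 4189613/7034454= 2^(-1)*3^(- 2) * 7^(-1)*719^1 * 5827^1*55829^(-1)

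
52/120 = 13/30 =0.43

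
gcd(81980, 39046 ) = 2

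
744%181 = 20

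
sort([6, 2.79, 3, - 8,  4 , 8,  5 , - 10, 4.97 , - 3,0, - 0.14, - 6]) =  [-10, - 8, - 6,  -  3, - 0.14 , 0,2.79, 3, 4, 4.97,5,6, 8 ] 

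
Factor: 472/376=59/47 = 47^( - 1) * 59^1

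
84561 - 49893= 34668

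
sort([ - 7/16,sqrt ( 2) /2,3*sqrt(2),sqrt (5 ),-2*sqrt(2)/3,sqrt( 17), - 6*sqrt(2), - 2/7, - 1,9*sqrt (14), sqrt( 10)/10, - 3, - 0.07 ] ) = [ - 6*sqrt( 2), - 3,-1, - 2*sqrt(2) /3, - 7/16, - 2/7,  -  0.07,sqrt( 10) /10, sqrt(2) /2  ,  sqrt(5) , sqrt(17),3*sqrt( 2),9*sqrt(14 ) ] 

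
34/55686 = 17/27843 = 0.00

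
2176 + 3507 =5683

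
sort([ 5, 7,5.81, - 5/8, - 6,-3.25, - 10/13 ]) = [ - 6, - 3.25,-10/13, - 5/8,  5, 5.81,7] 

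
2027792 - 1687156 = 340636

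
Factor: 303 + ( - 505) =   -  2^1*101^1 = -202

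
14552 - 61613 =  - 47061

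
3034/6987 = 3034/6987 = 0.43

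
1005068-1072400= -67332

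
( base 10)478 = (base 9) 581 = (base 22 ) LG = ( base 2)111011110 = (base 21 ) 11G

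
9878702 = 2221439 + 7657263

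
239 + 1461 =1700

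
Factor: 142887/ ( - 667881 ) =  - 3^ (-1)*47629^1*74209^( - 1)  =  -47629/222627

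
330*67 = 22110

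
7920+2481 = 10401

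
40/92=10/23 = 0.43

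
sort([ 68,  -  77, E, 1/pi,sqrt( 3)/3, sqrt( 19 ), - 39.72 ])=[ - 77, -39.72 , 1/pi,sqrt ( 3)/3, E, sqrt( 19 ), 68 ] 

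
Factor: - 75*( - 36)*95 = 2^2*3^3 *5^3*19^1 = 256500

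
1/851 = 1/851 = 0.00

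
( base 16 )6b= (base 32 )3B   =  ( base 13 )83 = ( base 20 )57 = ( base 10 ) 107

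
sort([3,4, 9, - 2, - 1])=[ - 2, - 1,3,4,9]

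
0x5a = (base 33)2O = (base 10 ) 90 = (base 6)230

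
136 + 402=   538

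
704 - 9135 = - 8431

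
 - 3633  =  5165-8798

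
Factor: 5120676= 2^2*3^2*11^1* 67^1 * 193^1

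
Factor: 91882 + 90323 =3^2*5^1*4049^1 = 182205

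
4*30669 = 122676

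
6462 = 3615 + 2847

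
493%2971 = 493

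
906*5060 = 4584360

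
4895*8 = 39160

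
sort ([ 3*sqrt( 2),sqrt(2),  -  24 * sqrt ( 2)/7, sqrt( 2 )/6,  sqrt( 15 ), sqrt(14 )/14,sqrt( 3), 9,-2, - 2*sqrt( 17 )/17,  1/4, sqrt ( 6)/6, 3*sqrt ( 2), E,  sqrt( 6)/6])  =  [-24*sqrt ( 2 )/7, - 2 , - 2*sqrt( 17)/17, sqrt ( 2 )/6,  1/4, sqrt (14 )/14,sqrt ( 6)/6,  sqrt( 6 )/6, sqrt( 2 ), sqrt( 3 ),  E, sqrt( 15 ),3*sqrt(2),  3*sqrt( 2),  9]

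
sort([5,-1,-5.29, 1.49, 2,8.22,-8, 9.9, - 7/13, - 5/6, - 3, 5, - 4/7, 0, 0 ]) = [  -  8, - 5.29, - 3, - 1, - 5/6,-4/7,-7/13,0, 0, 1.49,2, 5, 5, 8.22,9.9]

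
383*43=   16469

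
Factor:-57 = - 3^1*19^1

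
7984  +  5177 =13161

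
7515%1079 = 1041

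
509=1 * 509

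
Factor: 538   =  2^1*269^1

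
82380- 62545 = 19835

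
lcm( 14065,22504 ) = 112520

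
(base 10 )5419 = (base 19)f04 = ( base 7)21541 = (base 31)5JP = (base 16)152b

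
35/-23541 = - 5/3363= - 0.00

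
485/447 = 485/447 = 1.09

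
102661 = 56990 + 45671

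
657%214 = 15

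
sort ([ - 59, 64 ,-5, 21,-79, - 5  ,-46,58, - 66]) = [ - 79,-66, -59, -46, -5, - 5,21,58, 64]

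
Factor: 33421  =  19^1* 1759^1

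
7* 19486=136402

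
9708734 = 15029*646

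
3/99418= 3/99418= 0.00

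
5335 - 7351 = - 2016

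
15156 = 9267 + 5889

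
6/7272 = 1/1212 = 0.00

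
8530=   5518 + 3012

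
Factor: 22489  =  43^1*523^1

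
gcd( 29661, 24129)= 3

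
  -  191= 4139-4330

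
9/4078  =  9/4078 = 0.00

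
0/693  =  0 = 0.00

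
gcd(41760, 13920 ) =13920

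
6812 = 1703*4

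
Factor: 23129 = 101^1 * 229^1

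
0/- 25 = 0/1 = -  0.00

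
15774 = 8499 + 7275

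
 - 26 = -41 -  - 15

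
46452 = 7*6636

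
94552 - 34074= 60478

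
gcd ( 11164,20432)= 4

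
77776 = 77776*1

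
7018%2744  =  1530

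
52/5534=26/2767 = 0.01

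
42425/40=1060 + 5/8 = 1060.62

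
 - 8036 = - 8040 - - 4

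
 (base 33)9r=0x144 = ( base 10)324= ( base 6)1300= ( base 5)2244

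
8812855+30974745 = 39787600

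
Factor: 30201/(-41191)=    - 3^1*17^( - 1 ) * 2423^( - 1 )*10067^1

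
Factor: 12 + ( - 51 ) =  - 39 = -3^1*13^1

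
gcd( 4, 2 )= 2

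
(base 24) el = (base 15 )18c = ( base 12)259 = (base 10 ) 357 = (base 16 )165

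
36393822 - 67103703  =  - 30709881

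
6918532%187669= 162448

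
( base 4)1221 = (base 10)105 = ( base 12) 89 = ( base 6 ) 253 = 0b1101001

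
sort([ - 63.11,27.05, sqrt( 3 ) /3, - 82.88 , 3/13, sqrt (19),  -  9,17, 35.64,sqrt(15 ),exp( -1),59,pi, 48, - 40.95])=[ - 82.88, - 63.11  , - 40.95, - 9,  3/13,exp( - 1), sqrt(3)/3,pi, sqrt( 15),sqrt( 19 ),17,27.05,35.64,48,59 ] 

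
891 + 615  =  1506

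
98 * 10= 980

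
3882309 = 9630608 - 5748299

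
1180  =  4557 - 3377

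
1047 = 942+105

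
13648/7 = 13648/7 = 1949.71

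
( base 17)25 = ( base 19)21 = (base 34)15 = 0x27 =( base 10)39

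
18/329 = 18/329 = 0.05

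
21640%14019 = 7621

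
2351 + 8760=11111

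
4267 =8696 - 4429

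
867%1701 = 867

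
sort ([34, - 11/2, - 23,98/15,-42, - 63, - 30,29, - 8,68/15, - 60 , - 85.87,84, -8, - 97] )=[ - 97, - 85.87, - 63,-60 ,  -  42, - 30 , - 23, - 8, - 8, - 11/2, 68/15,98/15,29,34, 84] 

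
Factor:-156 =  - 2^2*3^1*13^1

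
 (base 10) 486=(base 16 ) 1E6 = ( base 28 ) HA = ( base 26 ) II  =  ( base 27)i0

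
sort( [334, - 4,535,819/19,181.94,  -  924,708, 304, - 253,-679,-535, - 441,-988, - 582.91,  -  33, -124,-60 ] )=[ - 988,  -  924, - 679,  -  582.91 ,  -  535, - 441, - 253, - 124, - 60, - 33, - 4,819/19,181.94,304, 334, 535,708]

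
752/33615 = 752/33615 = 0.02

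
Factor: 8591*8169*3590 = 251945765610 = 2^1*3^1*5^1*7^1*11^2 * 71^1*359^1*389^1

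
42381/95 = 42381/95 = 446.12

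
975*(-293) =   -  285675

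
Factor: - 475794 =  - 2^1*3^5*11^1*89^1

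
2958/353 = 2958/353 = 8.38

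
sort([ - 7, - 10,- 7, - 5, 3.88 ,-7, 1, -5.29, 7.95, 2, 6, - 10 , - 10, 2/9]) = [ - 10, - 10 , - 10,  -  7, - 7, - 7 , - 5.29, - 5,2/9,  1,2, 3.88,6,7.95] 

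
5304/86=61  +  29/43 = 61.67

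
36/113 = 36/113 = 0.32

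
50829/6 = 16943/2= 8471.50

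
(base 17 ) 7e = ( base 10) 133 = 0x85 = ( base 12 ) b1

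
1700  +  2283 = 3983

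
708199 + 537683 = 1245882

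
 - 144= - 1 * 144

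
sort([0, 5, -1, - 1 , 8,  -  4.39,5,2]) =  [ - 4.39,- 1, - 1,0, 2, 5 , 5,8 ]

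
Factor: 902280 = 2^3*3^1*5^1*73^1*103^1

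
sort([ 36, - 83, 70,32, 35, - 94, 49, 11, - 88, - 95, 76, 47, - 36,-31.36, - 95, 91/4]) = [  -  95, - 95, - 94, - 88, - 83, - 36, - 31.36,  11, 91/4, 32,35, 36, 47, 49, 70,76 ]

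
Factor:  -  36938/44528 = -2^( - 3)*11^( - 1 ) *73^1 = - 73/88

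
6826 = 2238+4588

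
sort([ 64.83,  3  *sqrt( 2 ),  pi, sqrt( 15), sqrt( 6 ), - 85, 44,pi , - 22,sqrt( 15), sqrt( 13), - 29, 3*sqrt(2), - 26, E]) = [ - 85, - 29,-26 ,  -  22, sqrt( 6), E,  pi , pi, sqrt( 13 ), sqrt( 15 ), sqrt( 15), 3*sqrt( 2), 3*sqrt( 2),44,64.83 ]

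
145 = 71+74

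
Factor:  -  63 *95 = -5985 = -3^2*5^1*7^1*19^1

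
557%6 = 5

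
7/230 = 7/230 =0.03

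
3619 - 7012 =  - 3393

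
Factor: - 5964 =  - 2^2*3^1*7^1*71^1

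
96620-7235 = 89385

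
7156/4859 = 1 + 2297/4859=1.47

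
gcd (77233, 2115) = 1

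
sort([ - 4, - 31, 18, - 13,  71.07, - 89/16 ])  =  [ - 31, - 13, - 89/16, - 4, 18,  71.07]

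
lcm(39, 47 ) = 1833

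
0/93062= 0= 0.00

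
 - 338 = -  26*13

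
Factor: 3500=2^2 * 5^3 * 7^1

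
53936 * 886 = 47787296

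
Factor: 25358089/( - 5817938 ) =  - 2^ ( - 1)* 7^ ( - 1)*43^1*233^1*2531^1 *415567^( - 1)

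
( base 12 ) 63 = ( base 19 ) 3I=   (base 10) 75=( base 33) 29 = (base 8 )113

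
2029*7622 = 15465038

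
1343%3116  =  1343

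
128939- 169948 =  - 41009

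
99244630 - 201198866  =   - 101954236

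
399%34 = 25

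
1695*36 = 61020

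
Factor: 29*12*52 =2^4 * 3^1*13^1 *29^1=18096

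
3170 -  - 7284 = 10454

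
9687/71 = 136 + 31/71 = 136.44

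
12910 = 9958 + 2952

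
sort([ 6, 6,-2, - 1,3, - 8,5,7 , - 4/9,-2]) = [ -8, - 2 ,-2 , - 1, - 4/9,3, 5, 6, 6, 7]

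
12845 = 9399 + 3446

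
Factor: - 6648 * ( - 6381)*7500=318156660000 = 2^5* 3^4 * 5^4*277^1*709^1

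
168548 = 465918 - 297370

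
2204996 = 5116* 431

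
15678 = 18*871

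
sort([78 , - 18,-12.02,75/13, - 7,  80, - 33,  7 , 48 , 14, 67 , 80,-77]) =[ - 77,  -  33, - 18,  -  12.02,  -  7,75/13,7,  14,48, 67,78,80,80 ]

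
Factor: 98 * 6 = 588 = 2^2*3^1 * 7^2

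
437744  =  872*502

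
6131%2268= 1595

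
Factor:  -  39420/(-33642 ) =2^1 * 5^1*7^(  -  1 )*73^1*89^( - 1 ) = 730/623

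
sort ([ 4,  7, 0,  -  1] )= [ - 1,  0,4 , 7 ]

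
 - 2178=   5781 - 7959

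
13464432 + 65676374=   79140806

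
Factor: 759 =3^1*11^1*23^1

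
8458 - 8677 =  - 219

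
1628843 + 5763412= 7392255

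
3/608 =3/608 = 0.00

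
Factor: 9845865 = 3^2*5^1*218797^1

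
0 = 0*22980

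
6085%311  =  176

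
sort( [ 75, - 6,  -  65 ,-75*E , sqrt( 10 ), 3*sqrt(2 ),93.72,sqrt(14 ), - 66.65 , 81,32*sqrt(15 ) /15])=[ -75*E, - 66.65, - 65, - 6, sqrt (10),sqrt( 14 ),  3*sqrt(  2 ),32 * sqrt(15) /15, 75,81,93.72]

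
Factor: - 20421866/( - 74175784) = 2^ ( - 2 )*211^ ( - 1 )*859^1*11887^1*43943^( - 1) = 10210933/37087892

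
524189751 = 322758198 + 201431553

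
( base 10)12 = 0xc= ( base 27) C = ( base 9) 13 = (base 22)c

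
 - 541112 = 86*( - 6292 )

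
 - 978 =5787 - 6765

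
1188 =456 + 732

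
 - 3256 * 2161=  - 7036216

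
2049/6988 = 2049/6988 = 0.29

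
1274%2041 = 1274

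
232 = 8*29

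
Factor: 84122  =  2^1* 42061^1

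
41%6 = 5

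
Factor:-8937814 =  - 2^1*53^1*84319^1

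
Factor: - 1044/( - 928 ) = 9/8 = 2^( - 3)*3^2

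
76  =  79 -3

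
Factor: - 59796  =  -2^2*3^2*11^1 * 151^1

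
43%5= 3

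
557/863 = 557/863 = 0.65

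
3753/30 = 125 + 1/10 = 125.10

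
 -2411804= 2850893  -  5262697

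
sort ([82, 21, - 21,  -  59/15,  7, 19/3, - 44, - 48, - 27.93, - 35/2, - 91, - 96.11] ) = [ - 96.11, - 91, - 48 , - 44, - 27.93, - 21, - 35/2, -59/15, 19/3,7,21,82] 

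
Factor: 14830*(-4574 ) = -67832420=- 2^2*5^1 * 1483^1*2287^1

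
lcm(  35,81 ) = 2835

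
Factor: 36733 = 109^1 * 337^1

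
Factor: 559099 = 559099^1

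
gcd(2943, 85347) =2943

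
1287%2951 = 1287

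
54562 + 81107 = 135669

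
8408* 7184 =60403072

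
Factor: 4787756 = 2^2 * 1196939^1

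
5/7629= 5/7629 = 0.00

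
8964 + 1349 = 10313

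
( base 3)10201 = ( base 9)121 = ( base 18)5a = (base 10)100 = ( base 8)144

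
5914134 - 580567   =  5333567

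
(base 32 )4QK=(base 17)1021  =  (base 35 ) 41d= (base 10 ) 4948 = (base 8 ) 11524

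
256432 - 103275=153157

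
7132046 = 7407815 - 275769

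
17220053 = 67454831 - 50234778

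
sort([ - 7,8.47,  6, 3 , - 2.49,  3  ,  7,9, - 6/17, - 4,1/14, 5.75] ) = [- 7, - 4, - 2.49, - 6/17,1/14,  3,3,5.75,6,7, 8.47, 9]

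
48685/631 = 77 + 98/631 = 77.16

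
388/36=97/9 = 10.78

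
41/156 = 41/156 = 0.26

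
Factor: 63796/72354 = 2^1 * 3^( - 1 )*31^(-1 ) * 41^1 = 82/93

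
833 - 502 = 331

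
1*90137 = 90137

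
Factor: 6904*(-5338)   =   - 36853552= - 2^4*17^1*157^1 * 863^1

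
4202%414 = 62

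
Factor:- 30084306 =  - 2^1* 3^1 * 7^1 * 79^1*9067^1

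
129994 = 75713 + 54281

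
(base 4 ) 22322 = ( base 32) lq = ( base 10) 698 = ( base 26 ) 10m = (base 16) 2ba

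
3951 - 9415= - 5464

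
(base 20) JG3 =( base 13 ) 37b6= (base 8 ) 17363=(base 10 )7923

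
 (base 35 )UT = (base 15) 4be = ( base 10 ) 1079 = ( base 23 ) 20l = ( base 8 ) 2067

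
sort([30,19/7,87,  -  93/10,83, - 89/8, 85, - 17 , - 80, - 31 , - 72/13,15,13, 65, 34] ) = [ - 80,  -  31 ,-17, - 89/8, - 93/10, - 72/13, 19/7, 13 , 15,  30,  34, 65,  83 , 85,87]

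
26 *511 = 13286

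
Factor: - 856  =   - 2^3*107^1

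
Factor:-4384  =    -  2^5*137^1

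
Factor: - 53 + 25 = -28 = - 2^2*7^1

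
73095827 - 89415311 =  - 16319484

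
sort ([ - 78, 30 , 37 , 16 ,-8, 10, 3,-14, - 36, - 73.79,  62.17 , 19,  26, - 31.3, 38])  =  [  -  78,-73.79,-36, - 31.3,-14, - 8, 3,10,16,19, 26,30,37, 38, 62.17 ] 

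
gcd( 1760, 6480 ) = 80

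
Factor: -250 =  - 2^1*5^3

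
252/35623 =36/5089 = 0.01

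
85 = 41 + 44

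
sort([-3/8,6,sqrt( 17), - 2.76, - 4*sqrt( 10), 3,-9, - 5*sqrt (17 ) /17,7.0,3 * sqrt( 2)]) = [ - 4 * sqrt( 10), - 9, - 2.76, - 5*sqrt(17 )/17 ,  -  3/8, 3,sqrt( 17), 3 * sqrt(2 ),6,7.0 ] 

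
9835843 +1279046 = 11114889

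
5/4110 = 1/822 = 0.00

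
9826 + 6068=15894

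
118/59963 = 118/59963=0.00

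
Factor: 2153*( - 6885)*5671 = - 3^4*5^1*17^1 * 53^1* 107^1  *2153^1 = - 84063529755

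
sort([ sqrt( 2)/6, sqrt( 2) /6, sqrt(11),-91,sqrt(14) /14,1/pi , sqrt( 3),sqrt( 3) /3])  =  [ - 91,sqrt( 2 )/6, sqrt ( 2 )/6,sqrt( 14 )/14,1/pi,sqrt(3 )/3,sqrt( 3),sqrt( 11 )]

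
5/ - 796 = - 1 +791/796 = - 0.01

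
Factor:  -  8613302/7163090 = -4306651/3581545=-5^(-1 )*11^(-1)*65119^ (  -  1 )*4306651^1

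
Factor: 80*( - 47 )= -3760 = - 2^4*5^1 * 47^1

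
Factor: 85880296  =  2^3*10735037^1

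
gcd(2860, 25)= 5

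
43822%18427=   6968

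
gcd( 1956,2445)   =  489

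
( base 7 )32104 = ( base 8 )17406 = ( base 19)1300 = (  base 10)7942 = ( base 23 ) F07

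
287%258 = 29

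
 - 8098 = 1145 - 9243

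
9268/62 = 4634/31 = 149.48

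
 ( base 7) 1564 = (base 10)634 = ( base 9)774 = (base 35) I4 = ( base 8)1172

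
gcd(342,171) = 171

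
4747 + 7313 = 12060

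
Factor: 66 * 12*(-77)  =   - 60984 = - 2^3*3^2* 7^1*11^2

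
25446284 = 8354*3046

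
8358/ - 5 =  - 8358/5 = - 1671.60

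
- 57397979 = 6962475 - 64360454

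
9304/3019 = 3 + 247/3019 = 3.08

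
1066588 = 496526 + 570062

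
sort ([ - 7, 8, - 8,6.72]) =[ - 8, - 7,6.72 , 8]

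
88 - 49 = 39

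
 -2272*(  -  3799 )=8631328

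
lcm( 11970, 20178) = 706230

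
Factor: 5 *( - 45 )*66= - 2^1 * 3^3*5^2 * 11^1 = - 14850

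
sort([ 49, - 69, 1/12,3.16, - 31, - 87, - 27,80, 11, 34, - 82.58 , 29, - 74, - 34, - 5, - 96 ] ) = [-96, - 87, - 82.58,-74, - 69, - 34, - 31, - 27, - 5,1/12, 3.16, 11,29,34 , 49,80]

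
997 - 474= 523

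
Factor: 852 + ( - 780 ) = 72 = 2^3*3^2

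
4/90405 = 4/90405 = 0.00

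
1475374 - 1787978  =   - 312604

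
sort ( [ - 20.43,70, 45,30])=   [ - 20.43, 30,45, 70 ] 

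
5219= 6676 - 1457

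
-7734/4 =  - 1934+1/2  =  - 1933.50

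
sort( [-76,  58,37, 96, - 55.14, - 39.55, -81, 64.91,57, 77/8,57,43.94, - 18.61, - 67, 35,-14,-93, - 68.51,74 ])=[ - 93,  -  81, -76, - 68.51,- 67,- 55.14 , - 39.55,  -  18.61, - 14,77/8,35,37,43.94 , 57,57, 58, 64.91, 74, 96]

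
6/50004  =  1/8334 = 0.00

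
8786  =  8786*1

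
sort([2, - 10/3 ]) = [ - 10/3,2 ] 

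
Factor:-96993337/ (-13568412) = 2^( - 2 )*3^(-1 )*7^1*11^( - 1 )  *  13^ ( - 1 )*43^1*7907^(-1 )*322237^1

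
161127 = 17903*9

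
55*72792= 4003560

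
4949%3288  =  1661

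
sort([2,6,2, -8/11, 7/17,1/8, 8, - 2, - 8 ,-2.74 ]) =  [-8, - 2.74, - 2, - 8/11,1/8,7/17, 2,2,  6 , 8]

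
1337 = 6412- 5075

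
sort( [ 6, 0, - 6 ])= [ - 6, 0, 6 ]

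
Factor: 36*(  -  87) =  - 2^2 * 3^3*29^1 = - 3132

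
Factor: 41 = 41^1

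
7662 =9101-1439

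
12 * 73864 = 886368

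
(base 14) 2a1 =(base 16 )215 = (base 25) L8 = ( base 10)533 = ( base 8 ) 1025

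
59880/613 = 97 + 419/613 = 97.68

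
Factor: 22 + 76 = 2^1*7^2= 98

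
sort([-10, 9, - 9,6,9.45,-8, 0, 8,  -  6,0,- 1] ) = [-10,  -  9,  -  8, - 6, -1, 0, 0, 6,8,9,9.45]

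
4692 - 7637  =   -2945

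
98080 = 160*613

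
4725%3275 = 1450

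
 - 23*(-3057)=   70311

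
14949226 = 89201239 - 74252013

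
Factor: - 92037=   -3^1*11^1*2789^1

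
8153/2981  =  8153/2981 = 2.73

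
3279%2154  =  1125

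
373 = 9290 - 8917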